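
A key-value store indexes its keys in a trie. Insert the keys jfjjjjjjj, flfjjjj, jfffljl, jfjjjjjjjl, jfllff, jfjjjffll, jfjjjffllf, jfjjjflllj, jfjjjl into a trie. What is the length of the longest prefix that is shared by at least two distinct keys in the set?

Equivalently: take the maximum, over all pairs, of their longest common prefix length.
e.g. "jfjjjffll" and "jfjjjffllf" share the prefix "jfjjjffll" of length 9; no pair shares a longer one.
Longest shared-prefix length: 9

9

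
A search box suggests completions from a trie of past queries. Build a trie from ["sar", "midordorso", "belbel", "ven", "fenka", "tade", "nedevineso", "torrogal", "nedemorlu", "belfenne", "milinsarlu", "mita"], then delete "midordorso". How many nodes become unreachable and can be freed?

8

A node on "midordorso"'s path can go only if nothing else ends at it or branches off below it.
The suffix "dordorso" (8 nodes) is used only by "midordorso"; the node for "mi" still has the child "l", so pruning stops there.
Nodes removed: 8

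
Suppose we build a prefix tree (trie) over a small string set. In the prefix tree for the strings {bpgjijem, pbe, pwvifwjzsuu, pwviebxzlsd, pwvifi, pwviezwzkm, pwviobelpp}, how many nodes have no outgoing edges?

7

Leaves are exactly the stored words that no other stored word extends.
Those words: "bpgjijem", "pbe", "pwviebxzlsd", "pwviezwzkm", "pwvifi", "pwvifwjzsuu", "pwviobelpp"
Leaf count: 7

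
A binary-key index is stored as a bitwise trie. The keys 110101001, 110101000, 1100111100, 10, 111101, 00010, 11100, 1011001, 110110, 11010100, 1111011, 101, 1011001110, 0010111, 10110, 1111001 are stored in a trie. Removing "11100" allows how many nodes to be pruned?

A node on "11100"'s path can go only if nothing else ends at it or branches off below it.
The suffix "00" (2 nodes) is used only by "11100"; the node for "111" still has the child "1", so pruning stops there.
Nodes removed: 2

2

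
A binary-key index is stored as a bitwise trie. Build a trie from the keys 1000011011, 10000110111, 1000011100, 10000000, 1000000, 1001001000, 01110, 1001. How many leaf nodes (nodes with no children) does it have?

A leaf is a node with no children — equivalently, the end of a word that is not a proper prefix of any other stored word.
Those words: "01110", "10000000", "10000110111", "1000011100", "1001001000"
Leaf count: 5

5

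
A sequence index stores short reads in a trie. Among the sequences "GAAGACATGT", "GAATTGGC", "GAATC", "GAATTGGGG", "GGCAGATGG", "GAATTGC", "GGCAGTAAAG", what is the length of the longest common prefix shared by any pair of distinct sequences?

7

Equivalently: take the maximum, over all pairs, of their longest common prefix length.
"GAATTGGC" and "GAATTGGGG" agree on "GAATTGG" (7 characters) before diverging; nothing deeper is shared.
Longest shared-prefix length: 7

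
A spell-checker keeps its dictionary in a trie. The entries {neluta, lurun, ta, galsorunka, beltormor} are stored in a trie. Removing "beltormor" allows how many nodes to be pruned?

After clearing the end-marker at "beltormor", prune upward until reaching a node still needed by another word.
No other word shares any prefix with "beltormor", so all 9 of its nodes go.
Nodes removed: 9

9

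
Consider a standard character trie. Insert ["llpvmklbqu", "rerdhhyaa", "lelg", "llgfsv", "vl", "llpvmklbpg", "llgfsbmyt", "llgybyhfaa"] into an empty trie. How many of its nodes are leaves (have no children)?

8

A leaf is a node with no children — equivalently, the end of a word that is not a proper prefix of any other stored word.
Those words: "lelg", "llgfsbmyt", "llgfsv", "llgybyhfaa", "llpvmklbpg", "llpvmklbqu", "rerdhhyaa", "vl"
Leaf count: 8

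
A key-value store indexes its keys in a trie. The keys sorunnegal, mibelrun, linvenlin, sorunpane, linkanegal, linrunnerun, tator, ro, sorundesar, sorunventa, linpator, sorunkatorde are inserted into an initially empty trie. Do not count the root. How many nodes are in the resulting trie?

For each word, the new-node count is its length minus the longest prefix already in the trie:
  "sorunnegal" → 10 new (s, o, r, u, n, n, e, g, a, l)
  "mibelrun" → 8 new (m, i, b, e, l, r, u, n)
  "linvenlin" → 9 new (l, i, n, v, e, n, l, i, n)
  "sorunpane" → prefix "sorun" already present; 4 new (p, a, n, e)
  "linkanegal" → prefix "lin" already present; 7 new (k, a, n, e, g, a, l)
  "linrunnerun" → prefix "lin" already present; 8 new (r, u, n, n, e, r, u, n)
  "tator" → 5 new (t, a, t, o, r)
  "ro" → 2 new (r, o)
  "sorundesar" → prefix "sorun" already present; 5 new (d, e, s, a, r)
  "sorunventa" → prefix "sorun" already present; 5 new (v, e, n, t, a)
  "linpator" → prefix "lin" already present; 5 new (p, a, t, o, r)
  "sorunkatorde" → prefix "sorun" already present; 7 new (k, a, t, o, r, d, e)
Total nodes = 10 + 8 + 9 + 4 + 7 + 8 + 5 + 2 + 5 + 5 + 5 + 7 = 75

75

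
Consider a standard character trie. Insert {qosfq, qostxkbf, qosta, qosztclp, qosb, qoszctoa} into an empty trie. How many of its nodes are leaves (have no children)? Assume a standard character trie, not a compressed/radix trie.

A leaf is a node with no children — equivalently, the end of a word that is not a proper prefix of any other stored word.
Those words: "qosb", "qosfq", "qosta", "qostxkbf", "qoszctoa", "qosztclp"
Leaf count: 6

6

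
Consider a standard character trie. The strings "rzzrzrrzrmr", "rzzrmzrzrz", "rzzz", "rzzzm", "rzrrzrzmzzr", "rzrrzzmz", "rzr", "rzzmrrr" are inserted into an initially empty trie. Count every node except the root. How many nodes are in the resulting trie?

35

Trie structure (* marks end of a word):
(root)
└─ r
   └─ z
      ├─ r *
      │  └─ r
      │     └─ z
      │        ├─ r
      │        │  └─ z
      │        │     └─ m
      │        │        └─ z
      │        │           └─ z
      │        │              └─ r *
      │        └─ z
      │           └─ m
      │              └─ z *
      └─ z
         ├─ m
         │  └─ r
         │     └─ r
         │        └─ r *
         ├─ r
         │  ├─ m
         │  │  └─ z
         │  │     └─ r
         │  │        └─ z
         │  │           └─ r
         │  │              └─ z *
         │  └─ z
         │     └─ r
         │        └─ r
         │           └─ z
         │              └─ r
         │                 └─ m
         │                    └─ r *
         └─ z *
            └─ m *
Counting every labelled node above: 35.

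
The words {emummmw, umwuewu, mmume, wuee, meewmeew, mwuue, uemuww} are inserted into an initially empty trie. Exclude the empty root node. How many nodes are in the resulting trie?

39

Trie structure (* marks end of a word):
(root)
├─ e
│  └─ m
│     └─ u
│        └─ m
│           └─ m
│              └─ m
│                 └─ w *
├─ m
│  ├─ e
│  │  └─ e
│  │     └─ w
│  │        └─ m
│  │           └─ e
│  │              └─ e
│  │                 └─ w *
│  ├─ m
│  │  └─ u
│  │     └─ m
│  │        └─ e *
│  └─ w
│     └─ u
│        └─ u
│           └─ e *
├─ u
│  ├─ e
│  │  └─ m
│  │     └─ u
│  │        └─ w
│  │           └─ w *
│  └─ m
│     └─ w
│        └─ u
│           └─ e
│              └─ w
│                 └─ u *
└─ w
   └─ u
      └─ e
         └─ e *
Counting every labelled node above: 39.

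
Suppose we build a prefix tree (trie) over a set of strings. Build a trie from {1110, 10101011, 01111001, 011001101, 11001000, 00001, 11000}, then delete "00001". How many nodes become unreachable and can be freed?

4

A node on "00001"'s path can go only if nothing else ends at it or branches off below it.
The suffix "0001" (4 nodes) is used only by "00001"; the node for "0" still has the child "1", so pruning stops there.
Nodes removed: 4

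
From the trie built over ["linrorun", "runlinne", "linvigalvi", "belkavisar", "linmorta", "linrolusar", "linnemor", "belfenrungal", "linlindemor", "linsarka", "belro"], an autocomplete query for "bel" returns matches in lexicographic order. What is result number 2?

belkavisar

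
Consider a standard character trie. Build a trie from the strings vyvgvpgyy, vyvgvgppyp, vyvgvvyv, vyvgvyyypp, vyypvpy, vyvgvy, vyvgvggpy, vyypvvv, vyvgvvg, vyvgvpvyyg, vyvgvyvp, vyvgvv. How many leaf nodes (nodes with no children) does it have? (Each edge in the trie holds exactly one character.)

A leaf is a node with no children — equivalently, the end of a word that is not a proper prefix of any other stored word.
Those words: "vyvgvggpy", "vyvgvgppyp", "vyvgvpgyy", "vyvgvpvyyg", "vyvgvvg", "vyvgvvyv", "vyvgvyvp", "vyvgvyyypp", "vyypvpy", "vyypvvv"
Leaf count: 10

10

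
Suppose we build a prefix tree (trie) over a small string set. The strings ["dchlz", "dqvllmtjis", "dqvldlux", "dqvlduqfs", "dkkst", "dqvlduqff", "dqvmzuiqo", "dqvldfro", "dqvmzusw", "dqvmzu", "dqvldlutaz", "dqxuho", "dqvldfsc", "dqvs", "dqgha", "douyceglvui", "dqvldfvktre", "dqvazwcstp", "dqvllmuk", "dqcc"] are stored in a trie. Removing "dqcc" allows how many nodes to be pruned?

2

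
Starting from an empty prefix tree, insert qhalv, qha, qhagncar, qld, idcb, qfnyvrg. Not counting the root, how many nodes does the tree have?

For each word, the new-node count is its length minus the longest prefix already in the trie:
  "qhalv" → 5 new (q, h, a, l, v)
  "qha" → prefix "qha" already present; 0 new (none)
  "qhagncar" → prefix "qha" already present; 5 new (g, n, c, a, r)
  "qld" → prefix "q" already present; 2 new (l, d)
  "idcb" → 4 new (i, d, c, b)
  "qfnyvrg" → prefix "q" already present; 6 new (f, n, y, v, r, g)
Total nodes = 5 + 0 + 5 + 2 + 4 + 6 = 22

22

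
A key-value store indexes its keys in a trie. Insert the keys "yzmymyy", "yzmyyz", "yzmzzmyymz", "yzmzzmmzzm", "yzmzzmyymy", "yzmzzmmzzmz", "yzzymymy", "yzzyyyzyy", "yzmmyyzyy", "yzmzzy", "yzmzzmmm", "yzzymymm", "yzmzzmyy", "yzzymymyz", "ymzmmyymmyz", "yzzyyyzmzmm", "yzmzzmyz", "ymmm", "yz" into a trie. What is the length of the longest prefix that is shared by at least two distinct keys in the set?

10

The deepest shared node is where two words last agree before diverging.
e.g. "yzmzzmmzzm" and "yzmzzmmzzmz" share the prefix "yzmzzmmzzm" of length 10; no pair shares a longer one.
Longest shared-prefix length: 10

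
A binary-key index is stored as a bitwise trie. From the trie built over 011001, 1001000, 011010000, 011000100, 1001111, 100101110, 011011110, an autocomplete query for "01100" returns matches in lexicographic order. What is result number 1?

011000100

Words with prefix "01100", in lexicographic order: "011000100", "011001"
Position 1: 011000100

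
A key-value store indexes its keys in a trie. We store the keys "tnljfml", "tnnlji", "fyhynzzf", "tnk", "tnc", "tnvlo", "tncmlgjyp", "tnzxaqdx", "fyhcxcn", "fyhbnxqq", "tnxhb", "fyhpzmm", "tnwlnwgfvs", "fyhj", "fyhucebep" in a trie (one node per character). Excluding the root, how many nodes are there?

67

Count nodes per top-level branch (shared prefixes stored once):
  'f'-branch (fyhbnxqq, fyhcxcn, fyhj, fyhpzmm, fyhucebep, fyhynzzf): 28 nodes
  't'-branch (tnc, tncmlgjyp, tnk, tnljfml, tnnlji, tnvlo, tnwlnwgfvs, tnxhb, tnzxaqdx): 39 nodes
Sum: 67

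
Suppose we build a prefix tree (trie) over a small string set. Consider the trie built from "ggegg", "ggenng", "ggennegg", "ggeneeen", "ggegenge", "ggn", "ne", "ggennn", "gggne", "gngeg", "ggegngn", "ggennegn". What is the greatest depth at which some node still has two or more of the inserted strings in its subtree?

The deepest shared node is where two words last agree before diverging.
"ggennegg" and "ggennegn" agree on "ggenneg" (7 characters) before diverging; nothing deeper is shared.
Longest shared-prefix length: 7

7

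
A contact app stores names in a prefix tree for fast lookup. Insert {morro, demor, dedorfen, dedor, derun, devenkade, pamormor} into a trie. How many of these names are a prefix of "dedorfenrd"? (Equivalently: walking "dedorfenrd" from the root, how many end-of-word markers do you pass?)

Walk "dedorfenrd" from the root; an end-of-word marker is hit whenever a stored word is a prefix of "dedorfenrd".
Prefixes of the query that are stored words: "dedor", "dedorfen"
Count: 2

2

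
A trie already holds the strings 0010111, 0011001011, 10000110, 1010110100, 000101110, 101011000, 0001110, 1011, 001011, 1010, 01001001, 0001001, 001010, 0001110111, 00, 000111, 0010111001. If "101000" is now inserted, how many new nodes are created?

"1010" is already a path in the trie; the remaining "00" must be added.
Each of the 2 remaining characters creates one node.

2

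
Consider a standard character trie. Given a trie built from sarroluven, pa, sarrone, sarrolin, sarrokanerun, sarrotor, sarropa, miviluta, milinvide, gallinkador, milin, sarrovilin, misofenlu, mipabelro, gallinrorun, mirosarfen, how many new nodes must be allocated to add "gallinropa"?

"gallinro" is already a path in the trie; the remaining "pa" must be added.
Each of the 2 remaining characters creates one node.

2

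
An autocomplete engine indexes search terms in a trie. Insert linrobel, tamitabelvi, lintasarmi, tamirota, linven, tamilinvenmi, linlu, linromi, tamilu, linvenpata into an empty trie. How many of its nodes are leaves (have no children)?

9

A leaf is a node with no children — equivalently, the end of a word that is not a proper prefix of any other stored word.
Those words: "linlu", "linrobel", "linromi", "lintasarmi", "linvenpata", "tamilinvenmi", "tamilu", "tamirota", "tamitabelvi"
Leaf count: 9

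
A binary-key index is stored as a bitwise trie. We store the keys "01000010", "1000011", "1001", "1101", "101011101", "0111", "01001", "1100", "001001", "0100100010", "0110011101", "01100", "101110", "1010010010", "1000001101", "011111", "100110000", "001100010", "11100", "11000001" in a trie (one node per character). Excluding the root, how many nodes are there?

81

Insert word by word; a character creates a node only if that edge doesn't already exist:
  "01000010" → 8 new (0, 1, 0, 0, 0, 0, 1, 0)
  "1000011" → 7 new (1, 0, 0, 0, 0, 1, 1)
  "1001" → prefix "100" already present; 1 new (1)
  "1101" → prefix "1" already present; 3 new (1, 0, 1)
  "101011101" → prefix "10" already present; 7 new (1, 0, 1, 1, 1, 0, 1)
  "0111" → prefix "01" already present; 2 new (1, 1)
  "01001" → prefix "0100" already present; 1 new (1)
  "1100" → prefix "110" already present; 1 new (0)
  "001001" → prefix "0" already present; 5 new (0, 1, 0, 0, 1)
  "0100100010" → prefix "01001" already present; 5 new (0, 0, 0, 1, 0)
  "0110011101" → prefix "011" already present; 7 new (0, 0, 1, 1, 1, 0, 1)
  "01100" → prefix "01100" already present; 0 new (none)
  "101110" → prefix "101" already present; 3 new (1, 1, 0)
  "1010010010" → prefix "1010" already present; 6 new (0, 1, 0, 0, 1, 0)
  "1000001101" → prefix "10000" already present; 5 new (0, 1, 1, 0, 1)
  "011111" → prefix "0111" already present; 2 new (1, 1)
  "100110000" → prefix "1001" already present; 5 new (1, 0, 0, 0, 0)
  "001100010" → prefix "001" already present; 6 new (1, 0, 0, 0, 1, 0)
  "11100" → prefix "11" already present; 3 new (1, 0, 0)
  "11000001" → prefix "1100" already present; 4 new (0, 0, 0, 1)
Total nodes = 8 + 7 + 1 + 3 + 7 + 2 + 1 + 1 + 5 + 5 + 7 + 0 + 3 + 6 + 5 + 2 + 5 + 6 + 3 + 4 = 81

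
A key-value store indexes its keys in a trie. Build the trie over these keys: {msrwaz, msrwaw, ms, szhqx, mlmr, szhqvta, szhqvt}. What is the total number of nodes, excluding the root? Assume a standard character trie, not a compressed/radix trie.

18

Count nodes per top-level branch (shared prefixes stored once):
  'm'-branch (mlmr, ms, msrwaw, msrwaz): 10 nodes
  's'-branch (szhqvt, szhqvta, szhqx): 8 nodes
Sum: 18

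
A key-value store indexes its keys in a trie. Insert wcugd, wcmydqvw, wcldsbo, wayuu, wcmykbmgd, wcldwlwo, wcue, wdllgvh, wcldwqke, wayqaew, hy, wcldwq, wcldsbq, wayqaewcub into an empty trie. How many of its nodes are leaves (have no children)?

Leaves are exactly the stored words that no other stored word extends.
Those words: "hy", "wayqaewcub", "wayuu", "wcldsbo", "wcldsbq", "wcldwlwo", "wcldwqke", "wcmydqvw", "wcmykbmgd", "wcue", "wcugd", "wdllgvh"
Leaf count: 12

12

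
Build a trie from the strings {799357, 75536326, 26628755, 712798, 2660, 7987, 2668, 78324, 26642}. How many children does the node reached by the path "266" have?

4

Walk "266" from the root, arriving at one node.
Characters that immediately follow "266" among the stored strings: {0, 2, 4, 8}.
That node has 4 child edges.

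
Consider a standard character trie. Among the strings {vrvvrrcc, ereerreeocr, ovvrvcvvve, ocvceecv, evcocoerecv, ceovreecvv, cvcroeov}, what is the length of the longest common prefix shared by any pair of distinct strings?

Equivalently: take the maximum, over all pairs, of their longest common prefix length.
e.g. "ceovreecvv" and "cvcroeov" share the prefix "c" of length 1; no pair shares a longer one.
Longest shared-prefix length: 1

1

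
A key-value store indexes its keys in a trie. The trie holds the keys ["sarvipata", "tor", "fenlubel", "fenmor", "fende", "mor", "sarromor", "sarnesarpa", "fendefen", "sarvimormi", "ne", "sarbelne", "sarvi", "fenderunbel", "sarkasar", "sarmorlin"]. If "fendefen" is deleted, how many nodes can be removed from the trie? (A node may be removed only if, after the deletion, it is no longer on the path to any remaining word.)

Walk "fendefen" from the leaf back toward the root, removing each node that no remaining word uses.
The suffix "fen" (3 nodes) is used only by "fendefen"; the node for "fende" still has the child "r", so pruning stops there.
Nodes removed: 3

3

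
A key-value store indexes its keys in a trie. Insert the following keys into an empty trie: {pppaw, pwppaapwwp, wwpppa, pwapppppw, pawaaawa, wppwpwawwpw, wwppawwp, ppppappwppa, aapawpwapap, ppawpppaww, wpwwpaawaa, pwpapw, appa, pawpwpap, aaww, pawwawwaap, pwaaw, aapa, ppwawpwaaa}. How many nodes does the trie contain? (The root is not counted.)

113

Insert word by word; a character creates a node only if that edge doesn't already exist:
  "pppaw" → 5 new (p, p, p, a, w)
  "pwppaapwwp" → prefix "p" already present; 9 new (w, p, p, a, a, p, w, w, p)
  "wwpppa" → 6 new (w, w, p, p, p, a)
  "pwapppppw" → prefix "pw" already present; 7 new (a, p, p, p, p, p, w)
  "pawaaawa" → prefix "p" already present; 7 new (a, w, a, a, a, w, a)
  "wppwpwawwpw" → prefix "w" already present; 10 new (p, p, w, p, w, a, w, w, p, w)
  "wwppawwp" → prefix "wwpp" already present; 4 new (a, w, w, p)
  "ppppappwppa" → prefix "ppp" already present; 8 new (p, a, p, p, w, p, p, a)
  "aapawpwapap" → 11 new (a, a, p, a, w, p, w, a, p, a, p)
  "ppawpppaww" → prefix "pp" already present; 8 new (a, w, p, p, p, a, w, w)
  "wpwwpaawaa" → prefix "wp" already present; 8 new (w, w, p, a, a, w, a, a)
  "pwpapw" → prefix "pwp" already present; 3 new (a, p, w)
  "appa" → prefix "a" already present; 3 new (p, p, a)
  "pawpwpap" → prefix "paw" already present; 5 new (p, w, p, a, p)
  "aaww" → prefix "aa" already present; 2 new (w, w)
  "pawwawwaap" → prefix "paw" already present; 7 new (w, a, w, w, a, a, p)
  "pwaaw" → prefix "pwa" already present; 2 new (a, w)
  "aapa" → prefix "aapa" already present; 0 new (none)
  "ppwawpwaaa" → prefix "pp" already present; 8 new (w, a, w, p, w, a, a, a)
Total nodes = 5 + 9 + 6 + 7 + 7 + 10 + 4 + 8 + 11 + 8 + 8 + 3 + 3 + 5 + 2 + 7 + 2 + 0 + 8 = 113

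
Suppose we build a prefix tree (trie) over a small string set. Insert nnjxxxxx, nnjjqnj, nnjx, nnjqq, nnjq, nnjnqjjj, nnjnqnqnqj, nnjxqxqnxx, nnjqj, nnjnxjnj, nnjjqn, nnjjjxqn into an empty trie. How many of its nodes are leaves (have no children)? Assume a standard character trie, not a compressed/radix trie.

9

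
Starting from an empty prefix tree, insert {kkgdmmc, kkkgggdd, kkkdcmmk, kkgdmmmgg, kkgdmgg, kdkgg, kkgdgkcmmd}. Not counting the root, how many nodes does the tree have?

33

Trace insertions, counting only characters that open a new branch:
  "kkgdmmc" → 7 new (k, k, g, d, m, m, c)
  "kkkgggdd" → prefix "kk" already present; 6 new (k, g, g, g, d, d)
  "kkkdcmmk" → prefix "kkk" already present; 5 new (d, c, m, m, k)
  "kkgdmmmgg" → prefix "kkgdmm" already present; 3 new (m, g, g)
  "kkgdmgg" → prefix "kkgdm" already present; 2 new (g, g)
  "kdkgg" → prefix "k" already present; 4 new (d, k, g, g)
  "kkgdgkcmmd" → prefix "kkgd" already present; 6 new (g, k, c, m, m, d)
Total nodes = 7 + 6 + 5 + 3 + 2 + 4 + 6 = 33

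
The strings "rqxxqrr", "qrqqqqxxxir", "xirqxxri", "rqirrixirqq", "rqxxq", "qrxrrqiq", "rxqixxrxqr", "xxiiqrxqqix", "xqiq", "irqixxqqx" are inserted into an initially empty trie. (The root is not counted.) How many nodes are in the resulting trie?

Trace insertions, counting only characters that open a new branch:
  "rqxxqrr" → 7 new (r, q, x, x, q, r, r)
  "qrqqqqxxxir" → 11 new (q, r, q, q, q, q, x, x, x, i, r)
  "xirqxxri" → 8 new (x, i, r, q, x, x, r, i)
  "rqirrixirqq" → prefix "rq" already present; 9 new (i, r, r, i, x, i, r, q, q)
  "rqxxq" → prefix "rqxxq" already present; 0 new (none)
  "qrxrrqiq" → prefix "qr" already present; 6 new (x, r, r, q, i, q)
  "rxqixxrxqr" → prefix "r" already present; 9 new (x, q, i, x, x, r, x, q, r)
  "xxiiqrxqqix" → prefix "x" already present; 10 new (x, i, i, q, r, x, q, q, i, x)
  "xqiq" → prefix "x" already present; 3 new (q, i, q)
  "irqixxqqx" → 9 new (i, r, q, i, x, x, q, q, x)
Total nodes = 7 + 11 + 8 + 9 + 0 + 6 + 9 + 10 + 3 + 9 = 72

72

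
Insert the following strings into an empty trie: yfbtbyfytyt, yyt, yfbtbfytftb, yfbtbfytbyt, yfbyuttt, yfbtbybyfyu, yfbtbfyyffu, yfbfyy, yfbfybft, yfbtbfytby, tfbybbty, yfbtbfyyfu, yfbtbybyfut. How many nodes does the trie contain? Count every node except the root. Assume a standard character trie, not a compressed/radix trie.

Count nodes per top-level branch (shared prefixes stored once):
  't'-branch (tfbybbty): 8 nodes
  'y'-branch (yfbfybft, yfbfyy, yfbtbfytby, yfbtbfytbyt, yfbtbfytftb, yfbtbfyyffu, yfbtbfyyfu, yfbtbybyfut, yfbtbybyfyu, yfbtbyfytyt, yfbyuttt, yyt): 45 nodes
Sum: 53

53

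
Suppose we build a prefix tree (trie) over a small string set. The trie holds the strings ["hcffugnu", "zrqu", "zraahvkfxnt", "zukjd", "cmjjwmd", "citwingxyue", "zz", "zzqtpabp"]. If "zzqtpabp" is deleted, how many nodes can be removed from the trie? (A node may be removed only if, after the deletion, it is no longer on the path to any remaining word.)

6

A node on "zzqtpabp"'s path can go only if nothing else ends at it or branches off below it.
The suffix "qtpabp" (6 nodes) is used only by "zzqtpabp"; "zz" is itself a stored word, so pruning stops there.
Nodes removed: 6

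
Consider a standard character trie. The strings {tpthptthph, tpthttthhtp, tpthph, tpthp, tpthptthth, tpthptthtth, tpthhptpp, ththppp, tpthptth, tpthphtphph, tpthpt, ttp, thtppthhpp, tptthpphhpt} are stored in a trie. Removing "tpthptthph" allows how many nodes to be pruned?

2

After clearing the end-marker at "tpthptthph", prune upward until reaching a node still needed by another word.
The suffix "ph" (2 nodes) is used only by "tpthptthph"; the node for "tpthptth" still has the child "t", so pruning stops there.
Nodes removed: 2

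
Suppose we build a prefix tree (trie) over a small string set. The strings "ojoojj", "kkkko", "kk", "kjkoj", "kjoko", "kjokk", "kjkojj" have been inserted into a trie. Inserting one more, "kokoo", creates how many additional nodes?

Walking "kokoo" from the root, the first 1 characters ("k") follow existing edges; "o" is the first miss.
Each of the 4 remaining characters creates one node.

4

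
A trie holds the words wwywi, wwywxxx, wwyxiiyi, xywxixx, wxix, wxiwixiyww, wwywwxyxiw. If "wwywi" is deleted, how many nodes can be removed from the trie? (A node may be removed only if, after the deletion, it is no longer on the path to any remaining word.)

1

A node on "wwywi"'s path can go only if nothing else ends at it or branches off below it.
The suffix "i" (1 node) is used only by "wwywi"; the node for "wwyw" still has the child "x", so pruning stops there.
Nodes removed: 1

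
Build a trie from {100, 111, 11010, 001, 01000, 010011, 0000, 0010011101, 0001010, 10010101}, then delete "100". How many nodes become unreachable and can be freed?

After clearing the end-marker at "100", prune upward until reaching a node still needed by another word.
Every node on "100" is still needed (e.g. by "10010101"), so nothing is freed.
Nodes removed: 0

0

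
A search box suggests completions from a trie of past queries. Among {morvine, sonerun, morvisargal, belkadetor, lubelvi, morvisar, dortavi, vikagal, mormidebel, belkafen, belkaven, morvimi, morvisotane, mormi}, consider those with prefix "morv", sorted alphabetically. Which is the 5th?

DFS of the "morv" subtree visits, in order: "morvimi", "morvine", "morvisar", "morvisargal", "morvisotane"
Position 5: morvisotane

morvisotane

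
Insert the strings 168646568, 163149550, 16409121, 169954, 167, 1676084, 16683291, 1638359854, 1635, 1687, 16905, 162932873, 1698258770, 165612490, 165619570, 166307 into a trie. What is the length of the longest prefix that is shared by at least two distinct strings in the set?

5

Equivalently: take the maximum, over all pairs, of their longest common prefix length.
"165612490" and "165619570" agree on "16561" (5 characters) before diverging; nothing deeper is shared.
Longest shared-prefix length: 5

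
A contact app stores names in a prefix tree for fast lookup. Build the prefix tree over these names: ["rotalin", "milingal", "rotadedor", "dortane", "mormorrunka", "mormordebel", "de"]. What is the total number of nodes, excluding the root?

43

Insert word by word; a character creates a node only if that edge doesn't already exist:
  "rotalin" → 7 new (r, o, t, a, l, i, n)
  "milingal" → 8 new (m, i, l, i, n, g, a, l)
  "rotadedor" → prefix "rota" already present; 5 new (d, e, d, o, r)
  "dortane" → 7 new (d, o, r, t, a, n, e)
  "mormorrunka" → prefix "m" already present; 10 new (o, r, m, o, r, r, u, n, k, a)
  "mormordebel" → prefix "mormor" already present; 5 new (d, e, b, e, l)
  "de" → prefix "d" already present; 1 new (e)
Total nodes = 7 + 8 + 5 + 7 + 10 + 5 + 1 = 43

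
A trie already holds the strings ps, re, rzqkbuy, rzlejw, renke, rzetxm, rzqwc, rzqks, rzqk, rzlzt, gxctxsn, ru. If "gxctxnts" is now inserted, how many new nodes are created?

3

The longest prefix of "gxctxnts" already in the trie is "gxctx" (length 5).
New nodes needed: |"gxctxnts"| − 5 = 8 − 5 = 3.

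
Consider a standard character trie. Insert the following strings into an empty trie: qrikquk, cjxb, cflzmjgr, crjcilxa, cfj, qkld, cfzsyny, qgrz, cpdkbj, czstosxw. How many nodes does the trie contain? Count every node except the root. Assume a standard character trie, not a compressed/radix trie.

49

For each word, the new-node count is its length minus the longest prefix already in the trie:
  "qrikquk" → 7 new (q, r, i, k, q, u, k)
  "cjxb" → 4 new (c, j, x, b)
  "cflzmjgr" → prefix "c" already present; 7 new (f, l, z, m, j, g, r)
  "crjcilxa" → prefix "c" already present; 7 new (r, j, c, i, l, x, a)
  "cfj" → prefix "cf" already present; 1 new (j)
  "qkld" → prefix "q" already present; 3 new (k, l, d)
  "cfzsyny" → prefix "cf" already present; 5 new (z, s, y, n, y)
  "qgrz" → prefix "q" already present; 3 new (g, r, z)
  "cpdkbj" → prefix "c" already present; 5 new (p, d, k, b, j)
  "czstosxw" → prefix "c" already present; 7 new (z, s, t, o, s, x, w)
Total nodes = 7 + 4 + 7 + 7 + 1 + 3 + 5 + 3 + 5 + 7 = 49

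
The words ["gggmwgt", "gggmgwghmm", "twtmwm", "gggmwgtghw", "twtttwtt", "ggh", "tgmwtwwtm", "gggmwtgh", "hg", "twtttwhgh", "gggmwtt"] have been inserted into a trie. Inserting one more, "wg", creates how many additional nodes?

2

No existing word starts with "w", so every character of "wg" needs a new node.
2 − 0 = 2 new nodes.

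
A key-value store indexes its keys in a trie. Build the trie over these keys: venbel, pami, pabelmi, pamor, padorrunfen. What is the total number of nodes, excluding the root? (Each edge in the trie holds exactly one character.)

26

Trie structure (* marks end of a word):
(root)
├─ p
│  └─ a
│     ├─ b
│     │  └─ e
│     │     └─ l
│     │        └─ m
│     │           └─ i *
│     ├─ d
│     │  └─ o
│     │     └─ r
│     │        └─ r
│     │           └─ u
│     │              └─ n
│     │                 └─ f
│     │                    └─ e
│     │                       └─ n *
│     └─ m
│        ├─ i *
│        └─ o
│           └─ r *
└─ v
   └─ e
      └─ n
         └─ b
            └─ e
               └─ l *
Counting every labelled node above: 26.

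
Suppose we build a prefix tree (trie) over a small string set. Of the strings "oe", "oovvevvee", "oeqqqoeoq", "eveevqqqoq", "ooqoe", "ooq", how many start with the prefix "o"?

5

Walk to "o"; the words in its subtree are exactly those with that prefix.
Words under "o": oe, oeqqqoeoq, ooq, ooqoe, oovvevvee
Count: 5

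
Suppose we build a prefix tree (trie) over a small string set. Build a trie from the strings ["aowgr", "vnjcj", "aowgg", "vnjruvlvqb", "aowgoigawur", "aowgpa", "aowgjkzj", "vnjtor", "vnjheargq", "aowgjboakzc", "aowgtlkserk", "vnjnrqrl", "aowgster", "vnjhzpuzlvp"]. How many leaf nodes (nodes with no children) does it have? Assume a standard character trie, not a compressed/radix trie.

14

A leaf is a node with no children — equivalently, the end of a word that is not a proper prefix of any other stored word.
Those words: "aowgg", "aowgjboakzc", "aowgjkzj", "aowgoigawur", "aowgpa", "aowgr", "aowgster", "aowgtlkserk", "vnjcj", "vnjheargq", "vnjhzpuzlvp", "vnjnrqrl", "vnjruvlvqb", "vnjtor"
Leaf count: 14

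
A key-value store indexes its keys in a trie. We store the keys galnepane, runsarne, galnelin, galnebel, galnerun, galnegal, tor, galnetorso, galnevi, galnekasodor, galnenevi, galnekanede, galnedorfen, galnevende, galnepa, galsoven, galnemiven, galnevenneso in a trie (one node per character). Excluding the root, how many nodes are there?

Count nodes per top-level branch (shared prefixes stored once):
  'g'-branch (galnebel, galnedorfen, galnegal, galnekanede, galnekasodor, galnelin, galnemiven, galnenevi, galnepa, galnepane, galnerun, galnetorso, galnevende, galnevenneso, galnevi, galsoven): 67 nodes
  'r'-branch (runsarne): 8 nodes
  't'-branch (tor): 3 nodes
Sum: 78

78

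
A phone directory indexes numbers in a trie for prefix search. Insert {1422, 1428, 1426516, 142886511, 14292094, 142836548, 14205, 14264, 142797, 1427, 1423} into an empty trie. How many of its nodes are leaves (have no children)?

Leaves are exactly the stored words that no other stored word extends.
Those words: "14205", "1422", "1423", "14264", "1426516", "142797", "142836548", "142886511", "14292094"
Leaf count: 9

9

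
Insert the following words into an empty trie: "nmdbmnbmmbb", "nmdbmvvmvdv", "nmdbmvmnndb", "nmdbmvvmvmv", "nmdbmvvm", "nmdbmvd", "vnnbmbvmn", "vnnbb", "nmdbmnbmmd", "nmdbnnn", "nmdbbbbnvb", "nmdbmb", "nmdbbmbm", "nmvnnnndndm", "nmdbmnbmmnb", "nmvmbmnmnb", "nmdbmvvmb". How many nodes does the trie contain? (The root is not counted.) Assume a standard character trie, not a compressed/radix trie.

Count nodes per top-level branch (shared prefixes stored once):
  'n'-branch (nmdbbbbnvb, nmdbbmbm, nmdbmb, nmdbmnbmmbb, nmdbmnbmmd, nmdbmnbmmnb, nmdbmvd, nmdbmvmnndb, nmdbmvvm, nmdbmvvmb, nmdbmvvmvdv, nmdbmvvmvmv, nmdbnnn, nmvmbmnmnb, nmvnnnndndm): 58 nodes
  'v'-branch (vnnbb, vnnbmbvmn): 10 nodes
Sum: 68

68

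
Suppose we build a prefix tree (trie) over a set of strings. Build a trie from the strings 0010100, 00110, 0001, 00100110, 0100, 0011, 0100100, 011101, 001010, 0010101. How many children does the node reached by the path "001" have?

2

Follow the path "001" to its node, then look at its outgoing edges.
Characters that immediately follow "001" among the stored strings: {0, 1}.
That node has 2 child edges.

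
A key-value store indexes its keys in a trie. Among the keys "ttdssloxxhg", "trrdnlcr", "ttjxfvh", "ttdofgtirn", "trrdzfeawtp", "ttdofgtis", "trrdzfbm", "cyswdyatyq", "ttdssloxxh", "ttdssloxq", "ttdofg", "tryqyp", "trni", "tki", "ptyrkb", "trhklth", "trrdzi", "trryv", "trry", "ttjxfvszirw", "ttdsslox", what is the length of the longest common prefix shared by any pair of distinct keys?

10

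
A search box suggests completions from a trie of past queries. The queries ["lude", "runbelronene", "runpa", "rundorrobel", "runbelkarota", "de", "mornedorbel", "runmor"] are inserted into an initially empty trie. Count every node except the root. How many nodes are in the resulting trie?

48

Insert word by word; a character creates a node only if that edge doesn't already exist:
  "lude" → 4 new (l, u, d, e)
  "runbelronene" → 12 new (r, u, n, b, e, l, r, o, n, e, n, e)
  "runpa" → prefix "run" already present; 2 new (p, a)
  "rundorrobel" → prefix "run" already present; 8 new (d, o, r, r, o, b, e, l)
  "runbelkarota" → prefix "runbel" already present; 6 new (k, a, r, o, t, a)
  "de" → 2 new (d, e)
  "mornedorbel" → 11 new (m, o, r, n, e, d, o, r, b, e, l)
  "runmor" → prefix "run" already present; 3 new (m, o, r)
Total nodes = 4 + 12 + 2 + 8 + 6 + 2 + 11 + 3 = 48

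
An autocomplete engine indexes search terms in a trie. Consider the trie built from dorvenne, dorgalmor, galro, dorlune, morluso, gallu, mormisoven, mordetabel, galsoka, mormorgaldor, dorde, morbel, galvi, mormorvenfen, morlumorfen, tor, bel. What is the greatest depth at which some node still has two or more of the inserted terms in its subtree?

Look for the deepest trie node that still has at least two words in its subtree.
"mormorgaldor" and "mormorvenfen" agree on "mormor" (6 characters) before diverging; nothing deeper is shared.
Longest shared-prefix length: 6

6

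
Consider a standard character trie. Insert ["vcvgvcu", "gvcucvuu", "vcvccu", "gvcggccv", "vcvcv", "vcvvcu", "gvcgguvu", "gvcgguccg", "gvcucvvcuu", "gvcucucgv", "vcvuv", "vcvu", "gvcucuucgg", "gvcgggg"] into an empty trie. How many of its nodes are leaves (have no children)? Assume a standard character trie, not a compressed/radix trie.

Leaves are exactly the stored words that no other stored word extends.
Those words: "gvcggccv", "gvcgggg", "gvcgguccg", "gvcgguvu", "gvcucucgv", "gvcucuucgg", "gvcucvuu", "gvcucvvcuu", "vcvccu", "vcvcv", "vcvgvcu", "vcvuv", "vcvvcu"
Leaf count: 13

13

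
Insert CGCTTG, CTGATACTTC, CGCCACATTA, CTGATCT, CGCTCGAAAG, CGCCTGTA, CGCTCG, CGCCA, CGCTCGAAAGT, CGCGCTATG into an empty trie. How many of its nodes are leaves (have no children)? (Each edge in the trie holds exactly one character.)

A leaf is a node with no children — equivalently, the end of a word that is not a proper prefix of any other stored word.
Those words: "CGCCACATTA", "CGCCTGTA", "CGCGCTATG", "CGCTCGAAAGT", "CGCTTG", "CTGATACTTC", "CTGATCT"
Leaf count: 7

7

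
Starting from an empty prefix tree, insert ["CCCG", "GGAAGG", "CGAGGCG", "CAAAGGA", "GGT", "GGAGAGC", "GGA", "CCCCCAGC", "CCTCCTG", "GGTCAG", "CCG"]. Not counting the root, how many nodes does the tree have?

41

Trace insertions, counting only characters that open a new branch:
  "CCCG" → 4 new (C, C, C, G)
  "GGAAGG" → 6 new (G, G, A, A, G, G)
  "CGAGGCG" → prefix "C" already present; 6 new (G, A, G, G, C, G)
  "CAAAGGA" → prefix "C" already present; 6 new (A, A, A, G, G, A)
  "GGT" → prefix "GG" already present; 1 new (T)
  "GGAGAGC" → prefix "GGA" already present; 4 new (G, A, G, C)
  "GGA" → prefix "GGA" already present; 0 new (none)
  "CCCCCAGC" → prefix "CCC" already present; 5 new (C, C, A, G, C)
  "CCTCCTG" → prefix "CC" already present; 5 new (T, C, C, T, G)
  "GGTCAG" → prefix "GGT" already present; 3 new (C, A, G)
  "CCG" → prefix "CC" already present; 1 new (G)
Total nodes = 4 + 6 + 6 + 6 + 1 + 4 + 0 + 5 + 5 + 3 + 1 = 41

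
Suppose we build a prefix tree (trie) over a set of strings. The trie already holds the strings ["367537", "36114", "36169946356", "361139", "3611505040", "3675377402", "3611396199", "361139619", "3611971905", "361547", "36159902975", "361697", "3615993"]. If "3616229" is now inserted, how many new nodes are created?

The longest prefix of "3616229" already in the trie is "3616" (length 4).
New nodes needed: |"3616229"| − 4 = 7 − 4 = 3.

3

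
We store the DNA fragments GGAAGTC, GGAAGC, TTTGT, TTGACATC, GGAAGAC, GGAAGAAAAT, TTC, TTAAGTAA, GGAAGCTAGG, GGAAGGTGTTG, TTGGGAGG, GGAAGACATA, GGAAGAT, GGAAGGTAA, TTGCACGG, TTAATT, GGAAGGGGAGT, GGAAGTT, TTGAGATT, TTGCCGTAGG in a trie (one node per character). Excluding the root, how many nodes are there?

Trace insertions, counting only characters that open a new branch:
  "GGAAGTC" → 7 new (G, G, A, A, G, T, C)
  "GGAAGC" → prefix "GGAAG" already present; 1 new (C)
  "TTTGT" → 5 new (T, T, T, G, T)
  "TTGACATC" → prefix "TT" already present; 6 new (G, A, C, A, T, C)
  "GGAAGAC" → prefix "GGAAG" already present; 2 new (A, C)
  "GGAAGAAAAT" → prefix "GGAAGA" already present; 4 new (A, A, A, T)
  "TTC" → prefix "TT" already present; 1 new (C)
  "TTAAGTAA" → prefix "TT" already present; 6 new (A, A, G, T, A, A)
  "GGAAGCTAGG" → prefix "GGAAGC" already present; 4 new (T, A, G, G)
  "GGAAGGTGTTG" → prefix "GGAAG" already present; 6 new (G, T, G, T, T, G)
  "TTGGGAGG" → prefix "TTG" already present; 5 new (G, G, A, G, G)
  "GGAAGACATA" → prefix "GGAAGAC" already present; 3 new (A, T, A)
  "GGAAGAT" → prefix "GGAAGA" already present; 1 new (T)
  "GGAAGGTAA" → prefix "GGAAGGT" already present; 2 new (A, A)
  "TTGCACGG" → prefix "TTG" already present; 5 new (C, A, C, G, G)
  "TTAATT" → prefix "TTAA" already present; 2 new (T, T)
  "GGAAGGGGAGT" → prefix "GGAAGG" already present; 5 new (G, G, A, G, T)
  "GGAAGTT" → prefix "GGAAGT" already present; 1 new (T)
  "TTGAGATT" → prefix "TTGA" already present; 4 new (G, A, T, T)
  "TTGCCGTAGG" → prefix "TTGC" already present; 6 new (C, G, T, A, G, G)
Total nodes = 7 + 1 + 5 + 6 + 2 + 4 + 1 + 6 + 4 + 6 + 5 + 3 + 1 + 2 + 5 + 2 + 5 + 1 + 4 + 6 = 76

76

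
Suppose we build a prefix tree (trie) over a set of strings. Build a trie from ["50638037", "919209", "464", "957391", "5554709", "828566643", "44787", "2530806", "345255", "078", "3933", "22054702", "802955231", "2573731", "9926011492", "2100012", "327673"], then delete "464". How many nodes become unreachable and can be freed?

2

A node on "464"'s path can go only if nothing else ends at it or branches off below it.
The suffix "64" (2 nodes) is used only by "464"; the node for "4" still has the child "4", so pruning stops there.
Nodes removed: 2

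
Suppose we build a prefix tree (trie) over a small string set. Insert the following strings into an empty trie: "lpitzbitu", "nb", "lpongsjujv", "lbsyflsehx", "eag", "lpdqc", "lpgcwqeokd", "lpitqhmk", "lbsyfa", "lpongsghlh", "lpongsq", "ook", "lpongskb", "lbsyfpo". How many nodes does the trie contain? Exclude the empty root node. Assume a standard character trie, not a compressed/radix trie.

59

Insert word by word; a character creates a node only if that edge doesn't already exist:
  "lpitzbitu" → 9 new (l, p, i, t, z, b, i, t, u)
  "nb" → 2 new (n, b)
  "lpongsjujv" → prefix "lp" already present; 8 new (o, n, g, s, j, u, j, v)
  "lbsyflsehx" → prefix "l" already present; 9 new (b, s, y, f, l, s, e, h, x)
  "eag" → 3 new (e, a, g)
  "lpdqc" → prefix "lp" already present; 3 new (d, q, c)
  "lpgcwqeokd" → prefix "lp" already present; 8 new (g, c, w, q, e, o, k, d)
  "lpitqhmk" → prefix "lpit" already present; 4 new (q, h, m, k)
  "lbsyfa" → prefix "lbsyf" already present; 1 new (a)
  "lpongsghlh" → prefix "lpongs" already present; 4 new (g, h, l, h)
  "lpongsq" → prefix "lpongs" already present; 1 new (q)
  "ook" → 3 new (o, o, k)
  "lpongskb" → prefix "lpongs" already present; 2 new (k, b)
  "lbsyfpo" → prefix "lbsyf" already present; 2 new (p, o)
Total nodes = 9 + 2 + 8 + 9 + 3 + 3 + 8 + 4 + 1 + 4 + 1 + 3 + 2 + 2 = 59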